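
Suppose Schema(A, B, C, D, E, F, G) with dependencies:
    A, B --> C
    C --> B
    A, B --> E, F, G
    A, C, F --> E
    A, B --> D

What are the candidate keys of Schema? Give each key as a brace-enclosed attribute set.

{A} never appears on the right of any FD, so every key must include it.
{A, B} is a candidate key since {A, B}⁺ = {A, B, C, D, E, F, G} covers every attribute.
{A, C} is a candidate key since {A, C}⁺ = {A, B, C, D, E, F, G} covers every attribute.
These are minimal and exhaustive — every other superkey contains one of them.

{A, B}, {A, C}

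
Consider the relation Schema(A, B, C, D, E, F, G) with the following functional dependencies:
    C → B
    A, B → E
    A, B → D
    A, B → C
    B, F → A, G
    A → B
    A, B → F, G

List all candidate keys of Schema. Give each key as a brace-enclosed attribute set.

{A}⁺ = {A, B, C, D, E, F, G}, which is every attribute, so {A} is a candidate key.
{B, F}⁺ = {A, B, C, D, E, F, G}, which is every attribute, so {B, F} is a candidate key.
{C, F}⁺ = {A, B, C, D, E, F, G}, which is every attribute, so {C, F} is a candidate key.
No proper subset of any of these is a key, and no other minimal superkey exists.

{A}, {B, F}, {C, F}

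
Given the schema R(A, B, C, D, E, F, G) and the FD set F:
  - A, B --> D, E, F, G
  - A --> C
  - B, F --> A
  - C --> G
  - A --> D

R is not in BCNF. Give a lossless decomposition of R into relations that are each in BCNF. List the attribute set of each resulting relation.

{A, B, E, F}; {A, C, D}; {C, G}

Candidate keys of the original relation: {A, B}, {B, F}.
In {A, B, C, D, E, F, G}, {A} is not a superkey ({A}⁺ restricted to this set is {A, C, D, G}), so split on A --> C, D, G into {A, C, D, G} and {A, B, E, F}.
In {A, C, D, G}, {C} is not a superkey ({C}⁺ restricted to this set is {C, G}), so split on C --> G into {C, G} and {A, C, D}.
{C, G} has no BCNF violation.
{A, C, D} has no BCNF violation.
{A, B, E, F} has no BCNF violation.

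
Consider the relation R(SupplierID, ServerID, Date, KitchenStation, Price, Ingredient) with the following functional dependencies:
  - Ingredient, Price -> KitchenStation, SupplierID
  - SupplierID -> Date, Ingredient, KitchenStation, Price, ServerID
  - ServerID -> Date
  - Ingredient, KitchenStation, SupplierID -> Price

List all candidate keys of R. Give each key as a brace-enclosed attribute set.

{SupplierID} is a candidate key since {SupplierID}⁺ = {Date, Ingredient, KitchenStation, Price, ServerID, SupplierID} covers every attribute.
{Ingredient, Price} is a candidate key since {Ingredient, Price}⁺ = {Date, Ingredient, KitchenStation, Price, ServerID, SupplierID} covers every attribute.
Any other superkey properly contains one of these, so there are no further candidate keys.

{Ingredient, Price}, {SupplierID}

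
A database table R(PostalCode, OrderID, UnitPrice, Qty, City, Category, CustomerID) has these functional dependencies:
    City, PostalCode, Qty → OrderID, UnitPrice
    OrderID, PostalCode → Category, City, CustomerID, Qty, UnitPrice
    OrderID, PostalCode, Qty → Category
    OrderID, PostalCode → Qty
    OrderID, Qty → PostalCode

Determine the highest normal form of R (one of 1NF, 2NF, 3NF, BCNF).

Candidate keys: {City, PostalCode, Qty}, {OrderID, PostalCode}, {OrderID, Qty}. Prime attributes: {City, OrderID, PostalCode, Qty}.
Every FD has a superkey on the left, so the relation is in BCNF.

BCNF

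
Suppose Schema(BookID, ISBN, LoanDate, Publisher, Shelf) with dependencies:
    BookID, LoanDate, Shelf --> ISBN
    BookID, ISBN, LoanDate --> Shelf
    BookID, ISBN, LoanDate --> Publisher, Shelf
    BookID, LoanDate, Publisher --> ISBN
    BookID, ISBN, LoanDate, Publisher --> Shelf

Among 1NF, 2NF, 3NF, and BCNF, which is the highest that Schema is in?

Candidate keys: {BookID, ISBN, LoanDate}, {BookID, LoanDate, Publisher}, {BookID, LoanDate, Shelf}. Prime attributes: {BookID, ISBN, LoanDate, Publisher, Shelf}.
Each dependency's left side is a superkey — BCNF holds.

BCNF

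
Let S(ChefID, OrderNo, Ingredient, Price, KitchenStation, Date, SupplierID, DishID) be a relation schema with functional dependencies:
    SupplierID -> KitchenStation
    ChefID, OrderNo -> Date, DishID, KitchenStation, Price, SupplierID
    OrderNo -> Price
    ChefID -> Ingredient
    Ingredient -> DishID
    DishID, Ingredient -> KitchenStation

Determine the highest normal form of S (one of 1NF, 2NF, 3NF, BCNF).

1NF

Candidate key: {ChefID, OrderNo}. Prime attributes: {ChefID, OrderNo}.
For SupplierID -> KitchenStation we have {SupplierID}⁺ = {KitchenStation, SupplierID}; {SupplierID} is not a superkey, so BCNF fails.
Because {KitchenStation} is non-prime and the left side of SupplierID -> KitchenStation is not a superkey, the relation is not in 3NF.
The proper key subset {ChefID} of {ChefID, OrderNo} determines non-prime {DishID, Ingredient, KitchenStation}, so the relation is not even in 2NF.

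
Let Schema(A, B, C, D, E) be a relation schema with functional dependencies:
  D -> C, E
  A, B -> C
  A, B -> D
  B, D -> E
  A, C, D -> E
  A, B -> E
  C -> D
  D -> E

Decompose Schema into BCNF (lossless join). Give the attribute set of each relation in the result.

Candidate key of the original relation: {A, B}.
Within {A, B, C, D, E}: {D}⁺ ∩ {A, B, C, D, E} = {C, D, E}, not the whole set, so D -> C, E violates BCNF; decompose into {C, D, E} and {A, B, D}.
{C, D, E} is in BCNF.
{A, B, D} is in BCNF.

{A, B, D}; {C, D, E}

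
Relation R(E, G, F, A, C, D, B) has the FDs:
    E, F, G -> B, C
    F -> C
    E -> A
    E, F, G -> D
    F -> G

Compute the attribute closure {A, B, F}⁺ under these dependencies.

{A, B, C, F, G}

Start with {A, B, F}.
F -> C applies; add {C} → now {A, B, C, F}.
F -> G applies; add {G} → now {A, B, C, F, G}.
No further FD applies.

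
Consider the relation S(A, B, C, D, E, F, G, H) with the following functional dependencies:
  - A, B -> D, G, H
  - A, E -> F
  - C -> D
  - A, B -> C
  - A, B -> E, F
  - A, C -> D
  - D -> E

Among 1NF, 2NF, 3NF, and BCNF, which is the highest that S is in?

Candidate key: {A, B}. Prime attributes: {A, B}.
For A, E -> F we have {A, E}⁺ = {A, E, F}; {A, E} is not a superkey, so BCNF fails.
A, E -> F determines the non-prime attribute {F} from a non-superkey — 3NF is violated.
No proper subset of a key has a non-prime attribute in its closure, so there is no partial dependency; 2NF holds.

2NF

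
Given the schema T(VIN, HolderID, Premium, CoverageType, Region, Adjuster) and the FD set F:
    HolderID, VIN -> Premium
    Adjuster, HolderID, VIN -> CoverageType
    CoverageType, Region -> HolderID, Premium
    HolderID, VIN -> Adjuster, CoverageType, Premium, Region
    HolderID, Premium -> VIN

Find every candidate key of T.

Closure of {CoverageType, Region} is {Adjuster, CoverageType, HolderID, Premium, Region, VIN}, the whole schema; {CoverageType, Region} is a candidate key.
Closure of {HolderID, Premium} is {Adjuster, CoverageType, HolderID, Premium, Region, VIN}, the whole schema; {HolderID, Premium} is a candidate key.
Closure of {HolderID, VIN} is {Adjuster, CoverageType, HolderID, Premium, Region, VIN}, the whole schema; {HolderID, VIN} is a candidate key.
These are minimal and exhaustive — every other superkey contains one of them.

{CoverageType, Region}, {HolderID, Premium}, {HolderID, VIN}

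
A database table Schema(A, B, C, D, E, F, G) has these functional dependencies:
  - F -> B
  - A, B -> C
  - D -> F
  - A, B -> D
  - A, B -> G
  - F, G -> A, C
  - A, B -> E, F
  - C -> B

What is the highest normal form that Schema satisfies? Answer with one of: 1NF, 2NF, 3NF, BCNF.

Candidate keys: {A, B}, {A, C}, {A, D}, {A, F}, {D, G}, {F, G}. Prime attributes: {A, B, C, D, F, G}.
For F -> B we have {F}⁺ = {B, F}; {F} is not a superkey, so BCNF fails.
Its right-hand attributes {B} are all prime, as are those of every other non-superkey FD — the relation is in 3NF.

3NF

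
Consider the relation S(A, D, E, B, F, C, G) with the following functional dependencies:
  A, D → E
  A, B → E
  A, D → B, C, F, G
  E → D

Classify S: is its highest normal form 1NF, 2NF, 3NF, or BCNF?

3NF

Candidate keys: {A, B}, {A, D}, {A, E}. Prime attributes: {A, B, D, E}.
E → D breaks BCNF: {E}⁺ = {D, E}, so {E} is not a superkey.
But every attribute on its right side ({D}) is prime, and the same holds for every other non-superkey FD, so 3NF still holds.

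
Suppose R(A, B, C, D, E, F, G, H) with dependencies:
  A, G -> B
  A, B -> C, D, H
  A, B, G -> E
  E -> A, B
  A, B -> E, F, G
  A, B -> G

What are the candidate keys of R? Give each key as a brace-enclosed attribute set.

{A, B}, {A, G}, {E}

{E} is a candidate key since {E}⁺ = {A, B, C, D, E, F, G, H} covers every attribute.
{A, B} is a candidate key since {A, B}⁺ = {A, B, C, D, E, F, G, H} covers every attribute.
{A, G} is a candidate key since {A, G}⁺ = {A, B, C, D, E, F, G, H} covers every attribute.
These are minimal and exhaustive — every other superkey contains one of them.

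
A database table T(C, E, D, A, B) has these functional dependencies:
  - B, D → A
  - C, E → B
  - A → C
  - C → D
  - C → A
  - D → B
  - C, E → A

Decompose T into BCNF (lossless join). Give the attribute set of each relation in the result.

Candidate keys of the original relation: {A, E}, {C, E}, {D, E}.
{A, B, C, D, E}: {B, D} determines {A, B, C, D} here but is not a superkey — split on B, D → A, C, giving {A, B, C, D} and {B, D, E}.
{A, B, C, D}: every determinant is a superkey — BCNF.
{B, D, E}: {D} determines {B, D} here but is not a superkey — split on D → B, giving {B, D} and {D, E}.
{B, D}: every determinant is a superkey — BCNF.
{D, E}: every determinant is a superkey — BCNF.

{A, B, C, D}; {D, E}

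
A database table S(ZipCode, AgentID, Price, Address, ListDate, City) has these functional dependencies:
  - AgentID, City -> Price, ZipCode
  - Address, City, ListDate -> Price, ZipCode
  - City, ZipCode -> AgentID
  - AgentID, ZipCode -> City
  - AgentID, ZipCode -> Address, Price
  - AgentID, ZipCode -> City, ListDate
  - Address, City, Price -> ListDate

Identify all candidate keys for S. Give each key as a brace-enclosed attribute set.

{AgentID, City}⁺ = {Address, AgentID, City, ListDate, Price, ZipCode}, which is every attribute, so {AgentID, City} is a candidate key.
{AgentID, ZipCode}⁺ = {Address, AgentID, City, ListDate, Price, ZipCode}, which is every attribute, so {AgentID, ZipCode} is a candidate key.
{City, ZipCode}⁺ = {Address, AgentID, City, ListDate, Price, ZipCode}, which is every attribute, so {City, ZipCode} is a candidate key.
{Address, City, ListDate}⁺ = {Address, AgentID, City, ListDate, Price, ZipCode}, which is every attribute, so {Address, City, ListDate} is a candidate key.
{Address, City, Price}⁺ = {Address, AgentID, City, ListDate, Price, ZipCode}, which is every attribute, so {Address, City, Price} is a candidate key.
Any other superkey properly contains one of these, so there are no further candidate keys.

{Address, City, ListDate}, {Address, City, Price}, {AgentID, City}, {AgentID, ZipCode}, {City, ZipCode}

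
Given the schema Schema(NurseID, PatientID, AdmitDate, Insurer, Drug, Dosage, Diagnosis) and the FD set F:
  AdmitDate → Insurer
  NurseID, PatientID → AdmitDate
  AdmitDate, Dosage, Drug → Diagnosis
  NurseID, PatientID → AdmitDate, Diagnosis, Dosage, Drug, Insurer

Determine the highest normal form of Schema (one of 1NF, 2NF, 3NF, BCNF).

Candidate key: {NurseID, PatientID}. Prime attributes: {NurseID, PatientID}.
For AdmitDate → Insurer we have {AdmitDate}⁺ = {AdmitDate, Insurer}; {AdmitDate} is not a superkey, so BCNF fails.
AdmitDate → Insurer determines the non-prime attribute {Insurer} from a non-superkey — 3NF is violated.
Checking every proper subset of each key, none determines a non-prime attribute — 2NF is satisfied.

2NF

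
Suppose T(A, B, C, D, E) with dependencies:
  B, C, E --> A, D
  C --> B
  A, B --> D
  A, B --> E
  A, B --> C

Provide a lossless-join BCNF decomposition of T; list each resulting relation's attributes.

Candidate keys of the original relation: {A, B}, {A, C}, {C, E}.
{A, B, C, D, E}: {C} determines {B, C} here but is not a superkey — split on C --> B, giving {B, C} and {A, C, D, E}.
{B, C}: every determinant is a superkey — BCNF.
{A, C, D, E}: every determinant is a superkey — BCNF.

{A, C, D, E}; {B, C}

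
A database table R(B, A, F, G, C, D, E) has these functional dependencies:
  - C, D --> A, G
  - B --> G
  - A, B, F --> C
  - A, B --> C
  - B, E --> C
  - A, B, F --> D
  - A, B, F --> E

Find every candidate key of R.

No FD produces {B, F}, so they must be in every candidate key.
{A, B, F} is a candidate key since {A, B, F}⁺ = {A, B, C, D, E, F, G} covers every attribute.
{B, C, D, F} is a candidate key since {B, C, D, F}⁺ = {A, B, C, D, E, F, G} covers every attribute.
{B, D, E, F} is a candidate key since {B, D, E, F}⁺ = {A, B, C, D, E, F, G} covers every attribute.
Any other superkey properly contains one of these, so there are no further candidate keys.

{A, B, F}, {B, C, D, F}, {B, D, E, F}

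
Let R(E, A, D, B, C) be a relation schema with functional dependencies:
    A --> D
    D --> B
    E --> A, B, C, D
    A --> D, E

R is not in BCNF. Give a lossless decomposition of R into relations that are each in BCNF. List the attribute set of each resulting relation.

{A, C, D, E}; {B, D}

Candidate keys of the original relation: {A}, {E}.
Within {A, B, C, D, E}: {D}⁺ ∩ {A, B, C, D, E} = {B, D}, not the whole set, so D --> B violates BCNF; decompose into {B, D} and {A, C, D, E}.
{B, D} is in BCNF.
{A, C, D, E} is in BCNF.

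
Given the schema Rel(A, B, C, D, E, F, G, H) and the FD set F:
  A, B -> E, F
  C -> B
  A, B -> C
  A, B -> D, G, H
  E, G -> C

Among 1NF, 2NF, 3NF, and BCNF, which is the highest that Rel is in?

3NF

Candidate keys: {A, B}, {A, C}, {A, E, G}. Prime attributes: {A, B, C, E, G}.
C -> B breaks BCNF: {C}⁺ = {B, C}, so {C} is not a superkey.
Its right-hand attributes {B} are all prime, as are those of every other non-superkey FD — the relation is in 3NF.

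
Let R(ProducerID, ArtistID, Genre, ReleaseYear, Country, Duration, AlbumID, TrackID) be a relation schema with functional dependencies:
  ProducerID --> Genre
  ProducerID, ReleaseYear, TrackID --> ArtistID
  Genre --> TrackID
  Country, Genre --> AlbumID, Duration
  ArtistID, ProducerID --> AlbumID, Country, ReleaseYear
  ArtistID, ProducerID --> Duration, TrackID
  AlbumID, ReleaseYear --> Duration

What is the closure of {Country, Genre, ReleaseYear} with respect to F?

{AlbumID, Country, Duration, Genre, ReleaseYear, TrackID}

Start with {Country, Genre, ReleaseYear}.
Genre --> TrackID applies; add {TrackID} → now {Country, Genre, ReleaseYear, TrackID}.
Country, Genre --> AlbumID, Duration applies; add {AlbumID, Duration} → now {AlbumID, Country, Duration, Genre, ReleaseYear, TrackID}.
No further FD applies.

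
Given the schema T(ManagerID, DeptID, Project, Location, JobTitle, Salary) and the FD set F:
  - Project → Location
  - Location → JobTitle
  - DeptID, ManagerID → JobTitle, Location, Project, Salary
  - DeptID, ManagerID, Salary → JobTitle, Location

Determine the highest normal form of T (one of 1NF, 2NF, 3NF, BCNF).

Candidate key: {DeptID, ManagerID}. Prime attributes: {DeptID, ManagerID}.
For Project → Location we have {Project}⁺ = {JobTitle, Location, Project}; {Project} is not a superkey, so BCNF fails.
Project → Location determines the non-prime attribute {Location} from a non-superkey — 3NF is violated.
No non-prime attribute depends on a proper subset of any candidate key, so 2NF holds.

2NF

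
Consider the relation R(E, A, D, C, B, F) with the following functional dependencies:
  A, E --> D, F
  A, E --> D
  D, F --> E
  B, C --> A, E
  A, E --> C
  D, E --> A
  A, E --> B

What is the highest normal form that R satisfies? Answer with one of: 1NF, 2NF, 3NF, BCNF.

BCNF

Candidate keys: {A, E}, {B, C}, {D, E}, {D, F}. Prime attributes: {A, B, C, D, E, F}.
The left-hand side of every FD is a superkey, so BCNF is satisfied.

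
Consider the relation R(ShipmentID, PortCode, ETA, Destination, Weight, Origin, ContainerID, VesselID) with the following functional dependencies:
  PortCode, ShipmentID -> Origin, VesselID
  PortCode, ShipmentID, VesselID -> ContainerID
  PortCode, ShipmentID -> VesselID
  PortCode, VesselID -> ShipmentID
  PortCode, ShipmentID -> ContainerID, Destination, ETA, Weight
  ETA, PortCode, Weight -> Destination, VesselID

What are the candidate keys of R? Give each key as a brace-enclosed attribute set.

{ETA, PortCode, Weight}, {PortCode, ShipmentID}, {PortCode, VesselID}

No FD produces {PortCode}, so it must be in every candidate key.
{PortCode, ShipmentID}⁺ = {ContainerID, Destination, ETA, Origin, PortCode, ShipmentID, VesselID, Weight} — all of the relation — so {PortCode, ShipmentID} is a candidate key.
{PortCode, VesselID}⁺ = {ContainerID, Destination, ETA, Origin, PortCode, ShipmentID, VesselID, Weight} — all of the relation — so {PortCode, VesselID} is a candidate key.
{ETA, PortCode, Weight}⁺ = {ContainerID, Destination, ETA, Origin, PortCode, ShipmentID, VesselID, Weight} — all of the relation — so {ETA, PortCode, Weight} is a candidate key.
Any other superkey properly contains one of these, so there are no further candidate keys.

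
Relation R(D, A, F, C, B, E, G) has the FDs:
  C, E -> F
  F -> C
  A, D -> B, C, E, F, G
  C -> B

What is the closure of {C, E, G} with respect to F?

{B, C, E, F, G}

Start with {C, E, G}.
C, E -> F applies; add {F} → now {C, E, F, G}.
C -> B applies; add {B} → now {B, C, E, F, G}.
No further FD applies.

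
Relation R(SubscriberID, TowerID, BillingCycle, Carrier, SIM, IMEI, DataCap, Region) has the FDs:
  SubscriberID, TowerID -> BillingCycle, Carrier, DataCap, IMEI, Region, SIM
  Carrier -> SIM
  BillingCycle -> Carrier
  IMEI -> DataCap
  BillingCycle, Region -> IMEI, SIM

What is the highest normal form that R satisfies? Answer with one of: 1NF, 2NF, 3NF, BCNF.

Candidate key: {SubscriberID, TowerID}. Prime attributes: {SubscriberID, TowerID}.
Carrier -> SIM: {Carrier}⁺ = {Carrier, SIM}, which is not all of the attributes, so the left side is not a superkey — BCNF is violated.
Carrier -> SIM determines the non-prime attribute {SIM} from a non-superkey — 3NF is violated.
No proper subset of a key has a non-prime attribute in its closure, so there is no partial dependency; 2NF holds.

2NF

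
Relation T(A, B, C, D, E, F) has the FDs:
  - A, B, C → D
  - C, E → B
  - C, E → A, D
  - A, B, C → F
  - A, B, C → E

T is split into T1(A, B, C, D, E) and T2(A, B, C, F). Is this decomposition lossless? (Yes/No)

Yes

The shared attributes are {A, B, C} and {A, B, C}⁺ = {A, B, C, D, E, F}.
Since T1 ⊆ {A, B, C, D, E, F}, the intersection is a superkey of T1; the decomposition is lossless.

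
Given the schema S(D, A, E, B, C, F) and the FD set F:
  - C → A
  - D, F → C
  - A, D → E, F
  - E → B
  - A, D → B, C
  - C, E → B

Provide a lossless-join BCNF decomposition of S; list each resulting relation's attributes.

Candidate keys of the original relation: {A, D}, {C, D}, {D, F}.
{A, B, C, D, E, F}: {C} determines {A, C} here but is not a superkey — split on C → A, giving {A, C} and {B, C, D, E, F}.
{A, C} is in BCNF.
{B, C, D, E, F}: {E} determines {B, E} here but is not a superkey — split on E → B, giving {B, E} and {C, D, E, F}.
{B, E} is in BCNF.
{C, D, E, F} is in BCNF.

{A, C}; {B, E}; {C, D, E, F}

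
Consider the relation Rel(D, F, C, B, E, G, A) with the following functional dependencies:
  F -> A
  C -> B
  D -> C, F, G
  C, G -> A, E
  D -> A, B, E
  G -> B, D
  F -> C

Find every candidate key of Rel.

{D}, {G}

{D} is a candidate key since {D}⁺ = {A, B, C, D, E, F, G} covers every attribute.
{G} is a candidate key since {G}⁺ = {A, B, C, D, E, F, G} covers every attribute.
These are minimal and exhaustive — every other superkey contains one of them.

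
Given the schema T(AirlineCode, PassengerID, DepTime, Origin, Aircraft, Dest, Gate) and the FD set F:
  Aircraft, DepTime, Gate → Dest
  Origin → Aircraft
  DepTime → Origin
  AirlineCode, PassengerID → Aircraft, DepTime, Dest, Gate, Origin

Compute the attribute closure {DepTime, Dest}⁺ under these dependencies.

{Aircraft, DepTime, Dest, Origin}

Start with {DepTime, Dest}.
DepTime → Origin applies; add {Origin} → now {DepTime, Dest, Origin}.
Origin → Aircraft applies; add {Aircraft} → now {Aircraft, DepTime, Dest, Origin}.
No further FD applies.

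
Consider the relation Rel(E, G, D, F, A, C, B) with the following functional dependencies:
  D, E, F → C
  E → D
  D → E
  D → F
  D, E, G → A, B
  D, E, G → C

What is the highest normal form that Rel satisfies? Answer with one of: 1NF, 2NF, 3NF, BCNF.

Candidate keys: {D, G}, {E, G}. Prime attributes: {D, E, G}.
D, E, F → C breaks BCNF: {D, E, F}⁺ = {C, D, E, F}, so {D, E, F} is not a superkey.
D, E, F → C determines the non-prime attribute {C} from a non-superkey — 3NF is violated.
The proper key subset {D} of {D, G} determines non-prime {C, F}, so the relation is not even in 2NF.

1NF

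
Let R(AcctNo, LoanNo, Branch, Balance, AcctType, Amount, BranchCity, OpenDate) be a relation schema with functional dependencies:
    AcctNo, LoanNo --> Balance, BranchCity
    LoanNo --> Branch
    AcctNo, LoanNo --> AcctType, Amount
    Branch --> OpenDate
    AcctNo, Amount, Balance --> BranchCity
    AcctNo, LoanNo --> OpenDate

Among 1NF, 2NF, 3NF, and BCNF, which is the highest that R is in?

Candidate key: {AcctNo, LoanNo}. Prime attributes: {AcctNo, LoanNo}.
LoanNo --> Branch breaks BCNF: {LoanNo}⁺ = {Branch, LoanNo, OpenDate}, so {LoanNo} is not a superkey.
LoanNo --> Branch has non-prime {Branch} on the right and a non-superkey on the left, so 3NF fails.
The proper key subset {LoanNo} of {AcctNo, LoanNo} determines non-prime {Branch, OpenDate}, so the relation is not even in 2NF.

1NF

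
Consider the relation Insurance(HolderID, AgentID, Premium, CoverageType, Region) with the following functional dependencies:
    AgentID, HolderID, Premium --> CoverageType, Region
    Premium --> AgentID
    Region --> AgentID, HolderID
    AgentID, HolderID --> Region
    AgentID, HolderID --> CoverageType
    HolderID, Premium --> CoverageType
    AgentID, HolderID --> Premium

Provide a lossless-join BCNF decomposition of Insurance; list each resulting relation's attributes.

Candidate keys of the original relation: {AgentID, HolderID}, {HolderID, Premium}, {Region}.
{AgentID, CoverageType, HolderID, Premium, Region}: {Premium} determines {AgentID, Premium} here but is not a superkey — split on Premium --> AgentID, giving {AgentID, Premium} and {CoverageType, HolderID, Premium, Region}.
{AgentID, Premium} is in BCNF.
{CoverageType, HolderID, Premium, Region} is in BCNF.

{AgentID, Premium}; {CoverageType, HolderID, Premium, Region}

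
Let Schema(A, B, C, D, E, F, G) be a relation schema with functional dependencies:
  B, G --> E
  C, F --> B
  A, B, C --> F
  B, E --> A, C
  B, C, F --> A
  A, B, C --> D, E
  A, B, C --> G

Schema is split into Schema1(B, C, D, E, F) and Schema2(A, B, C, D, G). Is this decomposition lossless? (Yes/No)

No

Schema1 ∩ Schema2 = {B, C, D}; its closure under F is {B, C, D}.
The closure covers neither Schema1 nor Schema2 entirely; the join is not lossless.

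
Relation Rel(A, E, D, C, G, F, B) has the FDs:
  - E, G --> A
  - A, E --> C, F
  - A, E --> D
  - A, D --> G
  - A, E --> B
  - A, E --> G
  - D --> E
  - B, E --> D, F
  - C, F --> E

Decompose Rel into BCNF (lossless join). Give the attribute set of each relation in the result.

{A, B, C, D, G}; {B, D, F}; {D, E}

Candidate keys of the original relation: {A, C, F}, {A, D}, {A, E}, {C, F, G}, {D, G}, {E, G}.
In {A, B, C, D, E, F, G}, {D} is not a superkey ({D}⁺ restricted to this set is {D, E}), so split on D --> E into {D, E} and {A, B, C, D, F, G}.
{D, E}: every determinant is a superkey — BCNF.
In {A, B, C, D, F, G}, {B, D} is not a superkey ({B, D}⁺ restricted to this set is {B, D, F}), so split on B, D --> F into {B, D, F} and {A, B, C, D, G}.
{B, D, F}: every determinant is a superkey — BCNF.
{A, B, C, D, G}: every determinant is a superkey — BCNF.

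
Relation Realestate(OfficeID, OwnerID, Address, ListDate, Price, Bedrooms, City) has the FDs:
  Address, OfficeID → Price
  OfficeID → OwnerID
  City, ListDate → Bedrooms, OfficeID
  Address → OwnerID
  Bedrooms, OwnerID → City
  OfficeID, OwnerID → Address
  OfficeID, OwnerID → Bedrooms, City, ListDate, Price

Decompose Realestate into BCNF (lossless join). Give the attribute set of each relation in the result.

{Address, Bedrooms, City}; {Address, Bedrooms, ListDate, OfficeID, Price}; {Address, OwnerID}

Candidate keys of the original relation: {Address, Bedrooms, ListDate}, {Bedrooms, ListDate, OwnerID}, {City, ListDate}, {OfficeID}.
Within {Address, Bedrooms, City, ListDate, OfficeID, OwnerID, Price}: {Address}⁺ ∩ {Address, Bedrooms, City, ListDate, OfficeID, OwnerID, Price} = {Address, OwnerID}, not the whole set, so Address → OwnerID violates BCNF; decompose into {Address, OwnerID} and {Address, Bedrooms, City, ListDate, OfficeID, Price}.
{Address, OwnerID} has no BCNF violation.
Within {Address, Bedrooms, City, ListDate, OfficeID, Price}: {Address, Bedrooms}⁺ ∩ {Address, Bedrooms, City, ListDate, OfficeID, Price} = {Address, Bedrooms, City}, not the whole set, so Address, Bedrooms → City violates BCNF; decompose into {Address, Bedrooms, City} and {Address, Bedrooms, ListDate, OfficeID, Price}.
{Address, Bedrooms, City} has no BCNF violation.
{Address, Bedrooms, ListDate, OfficeID, Price} has no BCNF violation.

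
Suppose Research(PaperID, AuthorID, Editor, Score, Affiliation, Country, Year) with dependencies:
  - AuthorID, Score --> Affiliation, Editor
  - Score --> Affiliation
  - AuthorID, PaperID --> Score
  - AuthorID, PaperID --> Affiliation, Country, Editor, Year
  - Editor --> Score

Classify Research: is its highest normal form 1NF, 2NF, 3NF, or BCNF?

Candidate key: {AuthorID, PaperID}. Prime attributes: {AuthorID, PaperID}.
AuthorID, Score --> Affiliation, Editor: {AuthorID, Score}⁺ = {Affiliation, AuthorID, Editor, Score}, which is not all of the attributes, so the left side is not a superkey — BCNF is violated.
AuthorID, Score --> Affiliation, Editor has non-prime {Affiliation, Editor} on the right and a non-superkey on the left, so 3NF fails.
No non-prime attribute depends on a proper subset of any candidate key, so 2NF holds.

2NF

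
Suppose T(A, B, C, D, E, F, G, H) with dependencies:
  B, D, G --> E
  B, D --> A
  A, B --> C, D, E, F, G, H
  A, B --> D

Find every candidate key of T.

{B} never appears on the right of any FD, so every key must include it.
{A, B} is a candidate key since {A, B}⁺ = {A, B, C, D, E, F, G, H} covers every attribute.
{B, D} is a candidate key since {B, D}⁺ = {A, B, C, D, E, F, G, H} covers every attribute.
No proper subset of any of these is a key, and no other minimal superkey exists.

{A, B}, {B, D}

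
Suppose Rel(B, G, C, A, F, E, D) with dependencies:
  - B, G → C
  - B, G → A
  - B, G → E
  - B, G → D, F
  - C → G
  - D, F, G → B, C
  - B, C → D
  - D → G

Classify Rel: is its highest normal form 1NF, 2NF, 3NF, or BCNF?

Candidate keys: {B, C}, {B, D}, {B, G}, {D, F}. Prime attributes: {B, C, D, F, G}.
C → G: {C}⁺ = {C, G}, which is not all of the attributes, so the left side is not a superkey — BCNF is violated.
Its right-hand attributes {G} are all prime, as are those of every other non-superkey FD — the relation is in 3NF.

3NF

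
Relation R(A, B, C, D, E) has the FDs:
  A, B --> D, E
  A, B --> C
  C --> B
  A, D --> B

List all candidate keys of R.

{A} never appears on the right of any FD, so every key must include it.
{A, B} is a candidate key since {A, B}⁺ = {A, B, C, D, E} covers every attribute.
{A, C} is a candidate key since {A, C}⁺ = {A, B, C, D, E} covers every attribute.
{A, D} is a candidate key since {A, D}⁺ = {A, B, C, D, E} covers every attribute.
Any other superkey properly contains one of these, so there are no further candidate keys.

{A, B}, {A, C}, {A, D}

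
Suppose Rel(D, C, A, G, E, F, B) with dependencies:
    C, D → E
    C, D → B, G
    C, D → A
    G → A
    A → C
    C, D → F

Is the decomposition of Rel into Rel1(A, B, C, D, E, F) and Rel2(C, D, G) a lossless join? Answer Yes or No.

Yes

The shared attributes are {C, D} and {C, D}⁺ = {A, B, C, D, E, F, G}.
This includes all of Rel1, so the common attributes are a superkey of Rel1 — the join is lossless.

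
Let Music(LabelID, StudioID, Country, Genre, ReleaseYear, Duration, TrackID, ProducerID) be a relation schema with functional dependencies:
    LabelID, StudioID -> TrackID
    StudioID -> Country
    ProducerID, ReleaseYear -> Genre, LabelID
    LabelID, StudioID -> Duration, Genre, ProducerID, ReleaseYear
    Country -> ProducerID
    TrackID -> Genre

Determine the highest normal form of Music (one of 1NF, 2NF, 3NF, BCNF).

1NF

Candidate keys: {LabelID, StudioID}, {ReleaseYear, StudioID}. Prime attributes: {LabelID, ReleaseYear, StudioID}.
For StudioID -> Country we have {StudioID}⁺ = {Country, ProducerID, StudioID}; {StudioID} is not a superkey, so BCNF fails.
StudioID -> Country has non-prime {Country} on the right and a non-superkey on the left, so 3NF fails.
Since {StudioID} ⊂ {LabelID, StudioID} and {StudioID}⁺ ⊇ {Country, ProducerID} with {Country, ProducerID} non-prime, there is a partial dependency; 2NF fails.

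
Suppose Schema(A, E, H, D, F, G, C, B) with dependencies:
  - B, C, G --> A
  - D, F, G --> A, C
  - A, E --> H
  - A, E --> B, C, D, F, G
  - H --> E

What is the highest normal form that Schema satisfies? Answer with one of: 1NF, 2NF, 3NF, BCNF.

Candidate keys: {A, E}, {A, H}, {B, C, E, G}, {B, C, G, H}, {D, E, F, G}, {D, F, G, H}. Prime attributes: {A, B, C, D, E, F, G, H}.
For B, C, G --> A we have {B, C, G}⁺ = {A, B, C, G}; {B, C, G} is not a superkey, so BCNF fails.
Since {A} ⊆ prime attributes and every other non-superkey FD also has a prime right side, the schema is in 3NF.

3NF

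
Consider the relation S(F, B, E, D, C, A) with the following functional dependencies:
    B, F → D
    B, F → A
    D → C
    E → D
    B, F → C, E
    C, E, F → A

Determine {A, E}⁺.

{A, C, D, E}

Start with {A, E}.
E → D applies; add {D} → now {A, D, E}.
D → C applies; add {C} → now {A, C, D, E}.
No further FD applies.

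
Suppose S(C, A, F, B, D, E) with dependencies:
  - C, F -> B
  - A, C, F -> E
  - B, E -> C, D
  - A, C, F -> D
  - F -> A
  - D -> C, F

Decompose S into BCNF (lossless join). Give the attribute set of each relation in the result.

Candidate keys of the original relation: {B, E}, {C, F}, {D}.
Within {A, B, C, D, E, F}: {F}⁺ ∩ {A, B, C, D, E, F} = {A, F}, not the whole set, so F -> A violates BCNF; decompose into {A, F} and {B, C, D, E, F}.
{A, F} has no BCNF violation.
{B, C, D, E, F} has no BCNF violation.

{A, F}; {B, C, D, E, F}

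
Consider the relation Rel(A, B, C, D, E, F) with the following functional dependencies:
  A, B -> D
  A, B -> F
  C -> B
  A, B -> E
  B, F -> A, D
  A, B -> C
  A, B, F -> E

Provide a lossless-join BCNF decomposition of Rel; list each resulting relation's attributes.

Candidate keys of the original relation: {A, B}, {A, C}, {B, F}, {C, F}.
In {A, B, C, D, E, F}, {C} is not a superkey ({C}⁺ restricted to this set is {B, C}), so split on C -> B into {B, C} and {A, C, D, E, F}.
{B, C}: every determinant is a superkey — BCNF.
{A, C, D, E, F}: every determinant is a superkey — BCNF.

{A, C, D, E, F}; {B, C}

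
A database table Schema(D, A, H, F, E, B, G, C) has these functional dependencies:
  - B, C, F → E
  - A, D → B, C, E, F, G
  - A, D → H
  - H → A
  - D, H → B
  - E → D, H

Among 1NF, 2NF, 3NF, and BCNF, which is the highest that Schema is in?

3NF

Candidate keys: {A, D}, {B, C, F}, {D, H}, {E}. Prime attributes: {A, B, C, D, E, F, H}.
For H → A we have {H}⁺ = {A, H}; {H} is not a superkey, so BCNF fails.
Its right-hand attributes {A} are all prime, as are those of every other non-superkey FD — the relation is in 3NF.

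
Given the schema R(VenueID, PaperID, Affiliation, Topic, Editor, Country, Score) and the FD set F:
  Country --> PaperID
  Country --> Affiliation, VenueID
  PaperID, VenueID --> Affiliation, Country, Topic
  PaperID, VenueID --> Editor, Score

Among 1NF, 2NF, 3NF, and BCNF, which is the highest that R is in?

BCNF

Candidate keys: {Country}, {PaperID, VenueID}. Prime attributes: {Country, PaperID, VenueID}.
Each dependency's left side is a superkey — BCNF holds.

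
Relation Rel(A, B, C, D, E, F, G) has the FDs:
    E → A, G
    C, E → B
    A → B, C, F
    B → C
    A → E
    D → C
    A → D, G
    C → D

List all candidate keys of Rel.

Closure of {A} is {A, B, C, D, E, F, G}, the whole schema; {A} is a candidate key.
Closure of {E} is {A, B, C, D, E, F, G}, the whole schema; {E} is a candidate key.
No proper subset of any of these is a key, and no other minimal superkey exists.

{A}, {E}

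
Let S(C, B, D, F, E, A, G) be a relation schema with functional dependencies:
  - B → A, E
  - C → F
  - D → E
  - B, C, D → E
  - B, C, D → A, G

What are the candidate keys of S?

{B, C, D} never appear on the right of any FD, so every key must include all of them.
{B, C, D} is a candidate key since {B, C, D}⁺ = {A, B, C, D, E, F, G} covers every attribute.
No smaller or unrelated set reaches every attribute, so there are no other keys.

{B, C, D}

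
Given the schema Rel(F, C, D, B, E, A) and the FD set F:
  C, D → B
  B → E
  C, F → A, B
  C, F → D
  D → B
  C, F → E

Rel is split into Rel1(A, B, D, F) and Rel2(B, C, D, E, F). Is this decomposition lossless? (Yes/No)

Rel1 ∩ Rel2 = {B, D, F}; its closure under F is {B, D, E, F}.
The closure covers neither Rel1 nor Rel2 entirely; the join is not lossless.

No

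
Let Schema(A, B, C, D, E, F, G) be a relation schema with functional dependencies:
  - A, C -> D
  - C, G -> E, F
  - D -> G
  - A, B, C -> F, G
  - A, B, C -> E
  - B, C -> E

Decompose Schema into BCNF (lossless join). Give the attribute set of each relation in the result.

{A, B, C}; {A, C, D}; {C, E, F, G}; {D, G}

Candidate key of the original relation: {A, B, C}.
Within {A, B, C, D, E, F, G}: {A, C}⁺ ∩ {A, B, C, D, E, F, G} = {A, C, D, E, F, G}, not the whole set, so A, C -> D, E, F, G violates BCNF; decompose into {A, C, D, E, F, G} and {A, B, C}.
Within {A, C, D, E, F, G}: {C, G}⁺ ∩ {A, C, D, E, F, G} = {C, E, F, G}, not the whole set, so C, G -> E, F violates BCNF; decompose into {C, E, F, G} and {A, C, D, G}.
{C, E, F, G}: every determinant is a superkey — BCNF.
Within {A, C, D, G}: {D}⁺ ∩ {A, C, D, G} = {D, G}, not the whole set, so D -> G violates BCNF; decompose into {D, G} and {A, C, D}.
{D, G}: every determinant is a superkey — BCNF.
{A, C, D}: every determinant is a superkey — BCNF.
{A, B, C}: every determinant is a superkey — BCNF.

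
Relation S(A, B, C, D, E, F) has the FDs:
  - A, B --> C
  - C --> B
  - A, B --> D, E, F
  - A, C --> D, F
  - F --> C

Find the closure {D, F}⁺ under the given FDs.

{B, C, D, F}

Start with {D, F}.
F --> C applies; add {C} → now {C, D, F}.
C --> B applies; add {B} → now {B, C, D, F}.
No further FD applies.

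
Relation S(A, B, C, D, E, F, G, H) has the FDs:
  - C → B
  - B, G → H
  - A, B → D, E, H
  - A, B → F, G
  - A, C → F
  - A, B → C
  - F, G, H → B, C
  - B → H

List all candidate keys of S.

No FD produces {A}, so it must be in every candidate key.
{A, B}⁺ = {A, B, C, D, E, F, G, H} — all of the relation — so {A, B} is a candidate key.
{A, C}⁺ = {A, B, C, D, E, F, G, H} — all of the relation — so {A, C} is a candidate key.
{A, F, G, H}⁺ = {A, B, C, D, E, F, G, H} — all of the relation — so {A, F, G, H} is a candidate key.
No proper subset of any of these is a key, and no other minimal superkey exists.

{A, B}, {A, C}, {A, F, G, H}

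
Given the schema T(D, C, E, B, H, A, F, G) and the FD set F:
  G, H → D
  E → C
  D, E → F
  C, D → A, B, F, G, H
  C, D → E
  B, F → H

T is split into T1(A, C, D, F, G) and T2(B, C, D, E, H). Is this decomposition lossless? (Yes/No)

The shared attributes are {C, D} and {C, D}⁺ = {A, B, C, D, E, F, G, H}.
This includes all of T1, so the common attributes are a superkey of T1 — the join is lossless.

Yes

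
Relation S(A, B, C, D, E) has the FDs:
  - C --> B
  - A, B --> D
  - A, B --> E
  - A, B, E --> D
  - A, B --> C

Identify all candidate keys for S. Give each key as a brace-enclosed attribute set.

No FD produces {A}, so it must be in every candidate key.
{A, B} is a candidate key since {A, B}⁺ = {A, B, C, D, E} covers every attribute.
{A, C} is a candidate key since {A, C}⁺ = {A, B, C, D, E} covers every attribute.
These are minimal and exhaustive — every other superkey contains one of them.

{A, B}, {A, C}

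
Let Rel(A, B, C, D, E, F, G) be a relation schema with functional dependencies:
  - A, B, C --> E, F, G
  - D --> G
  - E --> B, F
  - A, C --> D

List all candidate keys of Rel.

No FD produces {A, C}, so they must be in every candidate key.
Closure of {A, B, C} is {A, B, C, D, E, F, G}, the whole schema; {A, B, C} is a candidate key.
Closure of {A, C, E} is {A, B, C, D, E, F, G}, the whole schema; {A, C, E} is a candidate key.
No proper subset of any of these is a key, and no other minimal superkey exists.

{A, B, C}, {A, C, E}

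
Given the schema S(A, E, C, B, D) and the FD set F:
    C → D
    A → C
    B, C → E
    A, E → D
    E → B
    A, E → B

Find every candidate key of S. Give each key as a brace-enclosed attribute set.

{A, B}, {A, E}

Attributes never on any right-hand side: {A} — every candidate key must contain it.
{A, B} is a candidate key since {A, B}⁺ = {A, B, C, D, E} covers every attribute.
{A, E} is a candidate key since {A, E}⁺ = {A, B, C, D, E} covers every attribute.
These are minimal and exhaustive — every other superkey contains one of them.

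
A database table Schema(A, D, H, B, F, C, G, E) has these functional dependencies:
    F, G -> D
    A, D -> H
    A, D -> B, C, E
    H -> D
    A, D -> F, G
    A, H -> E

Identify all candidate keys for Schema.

{A, D}, {A, F, G}, {A, H}

Attributes never on any right-hand side: {A} — every candidate key must contain it.
{A, D}⁺ = {A, B, C, D, E, F, G, H} — all of the relation — so {A, D} is a candidate key.
{A, H}⁺ = {A, B, C, D, E, F, G, H} — all of the relation — so {A, H} is a candidate key.
{A, F, G}⁺ = {A, B, C, D, E, F, G, H} — all of the relation — so {A, F, G} is a candidate key.
These are minimal and exhaustive — every other superkey contains one of them.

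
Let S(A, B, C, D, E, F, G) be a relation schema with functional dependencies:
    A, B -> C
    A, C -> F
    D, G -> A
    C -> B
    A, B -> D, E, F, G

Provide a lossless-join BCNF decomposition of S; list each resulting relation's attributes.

Candidate keys of the original relation: {A, B}, {A, C}, {B, D, G}, {C, D, G}.
{A, B, C, D, E, F, G}: {D, G} determines {A, D, G} here but is not a superkey — split on D, G -> A, giving {A, D, G} and {B, C, D, E, F, G}.
{A, D, G}: every determinant is a superkey — BCNF.
{B, C, D, E, F, G}: {C} determines {B, C} here but is not a superkey — split on C -> B, giving {B, C} and {C, D, E, F, G}.
{B, C}: every determinant is a superkey — BCNF.
{C, D, E, F, G}: every determinant is a superkey — BCNF.

{A, D, G}; {B, C}; {C, D, E, F, G}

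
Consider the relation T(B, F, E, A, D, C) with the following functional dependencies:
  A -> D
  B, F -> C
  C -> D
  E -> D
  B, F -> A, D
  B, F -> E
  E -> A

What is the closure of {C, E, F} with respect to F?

{A, C, D, E, F}

Start with {C, E, F}.
C -> D applies; add {D} → now {C, D, E, F}.
E -> A applies; add {A} → now {A, C, D, E, F}.
No further FD applies.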